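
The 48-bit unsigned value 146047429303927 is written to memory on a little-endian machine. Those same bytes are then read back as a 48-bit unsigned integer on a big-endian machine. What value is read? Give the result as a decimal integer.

146047429303927 in 48-bit hexadecimal is 0x84D45124DE77.
Stored little-endian, the bytes at ascending addresses are 77 DE 24 51 D4 84.
Read back as big-endian, the last byte is least significant, giving 0x77DE2451D484.
0x77DE2451D484 = 131795975787652.

131795975787652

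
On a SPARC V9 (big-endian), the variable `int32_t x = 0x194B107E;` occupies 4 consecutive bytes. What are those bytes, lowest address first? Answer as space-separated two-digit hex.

19 4B 10 7E

Split into bytes (most-significant first): 19 4B 10 7E.
In big-endian order the high byte comes first in memory.
So the memory order matches the most-significant-first order: 19 4B 10 7E.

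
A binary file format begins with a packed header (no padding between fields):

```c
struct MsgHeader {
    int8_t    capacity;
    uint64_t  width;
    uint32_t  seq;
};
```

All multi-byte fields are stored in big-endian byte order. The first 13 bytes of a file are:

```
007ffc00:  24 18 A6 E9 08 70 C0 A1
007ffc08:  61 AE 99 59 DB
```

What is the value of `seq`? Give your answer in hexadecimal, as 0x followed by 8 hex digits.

`seq` follows `capacity` (1 B), `width` (8 B), so it starts at offset 1 + 8 = 9 and occupies 4 bytes.
Bytes at offsets 9..12: AE 99 59 DB.
Big-endian: lowest address holds the most-significant byte.
The bytes are already most-significant first: 0xAE9959DB.

0xAE9959DB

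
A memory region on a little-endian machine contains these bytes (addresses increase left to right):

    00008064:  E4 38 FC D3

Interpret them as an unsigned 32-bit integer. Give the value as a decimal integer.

In little-endian order the low byte comes first in memory.
Reassemble most-significant byte first: D3 FC 38 E4 → 0xD3FC38E4.
0xD3FC38E4 = 3556522212.

3556522212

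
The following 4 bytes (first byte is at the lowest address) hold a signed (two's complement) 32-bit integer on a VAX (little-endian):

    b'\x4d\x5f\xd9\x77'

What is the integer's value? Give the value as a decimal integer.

In little-endian order the low byte comes first in memory.
Reassemble most-significant byte first: 77 D9 5F 4D → 0x77D95F4D.
0x77D95F4D = 2010734413.

2010734413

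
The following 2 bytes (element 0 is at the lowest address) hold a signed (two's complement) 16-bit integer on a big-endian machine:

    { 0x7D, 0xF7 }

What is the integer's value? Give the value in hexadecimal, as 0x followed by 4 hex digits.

In big-endian order the high byte comes first in memory.
The bytes are already most-significant first: 0x7DF7.

0x7DF7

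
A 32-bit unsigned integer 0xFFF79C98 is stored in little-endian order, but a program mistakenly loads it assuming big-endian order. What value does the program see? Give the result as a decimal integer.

Stored little-endian, the bytes at ascending addresses are 98 9C F7 FF.
Read back as big-endian, the last byte is least significant, giving 0x989CF7FF.
0x989CF7FF = 2560423935.

2560423935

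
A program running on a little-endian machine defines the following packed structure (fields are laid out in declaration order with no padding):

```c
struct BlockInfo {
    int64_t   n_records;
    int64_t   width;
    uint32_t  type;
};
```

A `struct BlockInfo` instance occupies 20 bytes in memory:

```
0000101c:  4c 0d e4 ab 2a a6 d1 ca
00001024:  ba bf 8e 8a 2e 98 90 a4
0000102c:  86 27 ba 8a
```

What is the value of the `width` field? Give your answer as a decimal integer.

`width` follows `n_records` (8 bytes), so it starts at byte offset 8 and occupies 8 bytes.
Bytes at offsets 8..15: BA BF 8E 8A 2E 98 90 A4.
Little-endian stores the least-significant byte at the lowest address.
Reassemble most-significant byte first: A4 90 98 2E 8A 8E BF BA → 0xA490982E8A8EBFBA.
Top bit is set, so as a signed 64-bit value this is 0xA490982E8A8EBFBA − 2^64 = -6588598929182507078.

-6588598929182507078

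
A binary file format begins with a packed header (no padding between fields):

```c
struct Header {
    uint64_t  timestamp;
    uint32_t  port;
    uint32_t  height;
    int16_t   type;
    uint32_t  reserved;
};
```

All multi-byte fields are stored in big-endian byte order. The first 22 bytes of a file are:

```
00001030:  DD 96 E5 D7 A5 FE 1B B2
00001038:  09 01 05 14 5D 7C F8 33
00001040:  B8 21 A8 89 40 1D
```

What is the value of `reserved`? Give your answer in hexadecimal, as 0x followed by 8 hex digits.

`reserved` follows `timestamp` (8 B), `port` (4 B), `height` (4 B), `type` (2 B), so it starts at offset 8 + 4 + 4 + 2 = 18 and occupies 4 bytes.
Bytes at offsets 18..21: A8 89 40 1D.
Big-endian stores the most-significant byte at the lowest address.
The bytes are already most-significant first: 0xA889401D.

0xA889401D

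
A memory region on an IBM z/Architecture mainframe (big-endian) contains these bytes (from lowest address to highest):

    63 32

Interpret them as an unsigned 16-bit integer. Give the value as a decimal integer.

Big-endian: lowest address holds the most-significant byte.
The bytes are already most-significant first: 0x6332.
0x6332 = 25394.

25394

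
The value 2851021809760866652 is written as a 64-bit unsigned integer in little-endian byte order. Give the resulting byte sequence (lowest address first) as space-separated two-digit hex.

2851021809760866652 in hexadecimal, padded to 64 bits, is 0x2790DD3B09B0115C.
Split into bytes (most-significant first): 27 90 DD 3B 09 B0 11 5C.
Little-endian stores the least-significant byte at the lowest address.
So at ascending addresses the bytes are 5C 11 B0 09 3B DD 90 27.

5C 11 B0 09 3B DD 90 27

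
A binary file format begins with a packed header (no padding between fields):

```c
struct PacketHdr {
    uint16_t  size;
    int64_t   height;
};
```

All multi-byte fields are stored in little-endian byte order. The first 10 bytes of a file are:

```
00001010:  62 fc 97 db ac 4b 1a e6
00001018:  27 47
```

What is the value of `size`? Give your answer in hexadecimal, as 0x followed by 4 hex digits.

`size` is the first field, at byte offset 0, occupying 2 bytes.
Bytes at offsets 0..1: 62 FC.
Little-endian stores the least-significant byte at the lowest address.
Reassemble most-significant byte first: FC 62 → 0xFC62.

0xFC62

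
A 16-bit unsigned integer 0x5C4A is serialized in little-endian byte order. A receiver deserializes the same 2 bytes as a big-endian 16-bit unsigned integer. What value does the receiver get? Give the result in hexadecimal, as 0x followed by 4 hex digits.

0x4A5C

Stored little-endian, the bytes at ascending addresses are 4A 5C.
Read back as big-endian, the last byte is least significant, giving 0x4A5C.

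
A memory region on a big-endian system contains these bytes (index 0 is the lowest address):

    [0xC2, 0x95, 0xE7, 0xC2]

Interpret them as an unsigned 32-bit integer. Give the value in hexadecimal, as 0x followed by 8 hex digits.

0xC295E7C2

Big-endian: lowest address holds the most-significant byte.
The bytes are already most-significant first: 0xC295E7C2.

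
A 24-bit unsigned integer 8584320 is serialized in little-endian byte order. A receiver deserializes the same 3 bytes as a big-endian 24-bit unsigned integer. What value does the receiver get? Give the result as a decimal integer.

8453250

8584320 in 24-bit hexadecimal is 0x82FC80.
Stored little-endian, the bytes at ascending addresses are 80 FC 82.
Read back as big-endian, the last byte is least significant, giving 0x80FC82.
0x80FC82 = 8453250.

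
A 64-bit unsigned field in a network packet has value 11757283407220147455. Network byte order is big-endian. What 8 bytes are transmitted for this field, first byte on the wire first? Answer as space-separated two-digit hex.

11757283407220147455 in hexadecimal, padded to 64 bits, is 0xA32A42F752F384FF.
Split into bytes (most-significant first): A3 2A 42 F7 52 F3 84 FF.
Big-endian stores the most-significant byte at the lowest address.
So the memory order matches the most-significant-first order: A3 2A 42 F7 52 F3 84 FF.

A3 2A 42 F7 52 F3 84 FF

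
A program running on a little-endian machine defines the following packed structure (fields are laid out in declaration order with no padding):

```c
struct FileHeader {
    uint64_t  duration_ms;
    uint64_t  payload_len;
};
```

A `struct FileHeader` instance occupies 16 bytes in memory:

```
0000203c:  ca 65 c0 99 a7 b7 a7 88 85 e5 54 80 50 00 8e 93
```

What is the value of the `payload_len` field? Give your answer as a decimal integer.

`payload_len` follows `duration_ms` (8 bytes), so it starts at byte offset 8 and occupies 8 bytes.
Bytes at offsets 8..15: 85 E5 54 80 50 00 8E 93.
Little-endian: lowest address holds the least-significant byte.
Reassemble most-significant byte first: 93 8E 00 50 80 54 E5 85 → 0x938E00508054E585.
0x938E00508054E585 = 10632436116018750853.

10632436116018750853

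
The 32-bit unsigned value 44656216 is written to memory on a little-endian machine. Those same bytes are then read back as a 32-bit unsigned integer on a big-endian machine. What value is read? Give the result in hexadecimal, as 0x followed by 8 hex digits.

44656216 in 32-bit hexadecimal is 0x02A96658.
Stored little-endian, the bytes at ascending addresses are 58 66 A9 02.
Read back as big-endian, the last byte is least significant, giving 0x5866A902.

0x5866A902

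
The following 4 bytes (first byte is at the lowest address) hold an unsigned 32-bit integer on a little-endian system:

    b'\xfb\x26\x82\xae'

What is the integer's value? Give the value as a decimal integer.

2927765243

Little-endian: lowest address holds the least-significant byte.
Reassemble most-significant byte first: AE 82 26 FB → 0xAE8226FB.
0xAE8226FB = 2927765243.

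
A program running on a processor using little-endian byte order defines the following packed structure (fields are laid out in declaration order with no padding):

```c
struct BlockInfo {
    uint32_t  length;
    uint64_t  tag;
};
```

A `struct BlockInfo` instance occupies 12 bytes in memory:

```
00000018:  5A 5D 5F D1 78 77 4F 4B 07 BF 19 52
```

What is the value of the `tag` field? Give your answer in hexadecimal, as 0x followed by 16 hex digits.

0x5219BF074B4F7778

`tag` follows `length` (4 bytes), so it starts at byte offset 4 and occupies 8 bytes.
Bytes at offsets 4..11: 78 77 4F 4B 07 BF 19 52.
In little-endian order the low byte comes first in memory.
Reassemble most-significant byte first: 52 19 BF 07 4B 4F 77 78 → 0x5219BF074B4F7778.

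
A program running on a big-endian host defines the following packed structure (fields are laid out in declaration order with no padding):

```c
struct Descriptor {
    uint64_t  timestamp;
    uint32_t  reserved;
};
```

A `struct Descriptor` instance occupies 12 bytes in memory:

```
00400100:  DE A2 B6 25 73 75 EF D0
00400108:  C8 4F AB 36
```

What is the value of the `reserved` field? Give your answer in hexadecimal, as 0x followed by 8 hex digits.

`reserved` follows `timestamp` (8 bytes), so it starts at byte offset 8 and occupies 4 bytes.
Bytes at offsets 8..11: C8 4F AB 36.
In big-endian order the high byte comes first in memory.
The bytes are already most-significant first: 0xC84FAB36.

0xC84FAB36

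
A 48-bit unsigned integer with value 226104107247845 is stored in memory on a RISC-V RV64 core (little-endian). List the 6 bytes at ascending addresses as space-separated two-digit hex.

226104107247845 in hexadecimal, padded to 48 bits, is 0xCDA3F6FEA8E5.
Split into bytes (most-significant first): CD A3 F6 FE A8 E5.
In little-endian order the low byte comes first in memory.
So at ascending addresses the bytes are E5 A8 FE F6 A3 CD.

E5 A8 FE F6 A3 CD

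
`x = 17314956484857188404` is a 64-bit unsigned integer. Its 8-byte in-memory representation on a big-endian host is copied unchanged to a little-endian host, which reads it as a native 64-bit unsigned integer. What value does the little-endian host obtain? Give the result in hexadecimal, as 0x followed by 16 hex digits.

17314956484857188404 in 64-bit hexadecimal is 0xF04B152F35425034.
Stored big-endian, the bytes at ascending addresses are F0 4B 15 2F 35 42 50 34.
Read back as little-endian, the first byte is least significant, giving 0x345042352F154BF0.

0x345042352F154BF0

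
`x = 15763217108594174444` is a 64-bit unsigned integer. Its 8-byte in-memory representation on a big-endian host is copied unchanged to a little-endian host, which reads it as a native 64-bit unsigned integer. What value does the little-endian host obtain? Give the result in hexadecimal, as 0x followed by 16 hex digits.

15763217108594174444 in 64-bit hexadecimal is 0xDAC23271731DA9EC.
Stored big-endian, the bytes at ascending addresses are DA C2 32 71 73 1D A9 EC.
Read back as little-endian, the first byte is least significant, giving 0xECA91D737132C2DA.

0xECA91D737132C2DA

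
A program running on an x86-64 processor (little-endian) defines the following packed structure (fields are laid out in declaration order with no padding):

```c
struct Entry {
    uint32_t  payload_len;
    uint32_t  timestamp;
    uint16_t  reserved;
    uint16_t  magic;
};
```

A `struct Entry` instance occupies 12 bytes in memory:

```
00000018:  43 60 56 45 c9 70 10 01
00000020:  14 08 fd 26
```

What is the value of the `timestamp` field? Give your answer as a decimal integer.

`timestamp` follows `payload_len` (4 bytes), so it starts at byte offset 4 and occupies 4 bytes.
Bytes at offsets 4..7: C9 70 10 01.
Little-endian stores the least-significant byte at the lowest address.
Reassemble most-significant byte first: 01 10 70 C9 → 0x011070C9.
0x011070C9 = 17854665.

17854665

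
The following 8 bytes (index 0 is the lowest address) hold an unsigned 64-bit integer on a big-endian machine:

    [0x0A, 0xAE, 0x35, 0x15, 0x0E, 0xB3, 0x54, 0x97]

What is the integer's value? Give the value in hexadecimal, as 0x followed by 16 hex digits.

Big-endian stores the most-significant byte at the lowest address.
The bytes are already most-significant first: 0x0AAE35150EB35497.

0x0AAE35150EB35497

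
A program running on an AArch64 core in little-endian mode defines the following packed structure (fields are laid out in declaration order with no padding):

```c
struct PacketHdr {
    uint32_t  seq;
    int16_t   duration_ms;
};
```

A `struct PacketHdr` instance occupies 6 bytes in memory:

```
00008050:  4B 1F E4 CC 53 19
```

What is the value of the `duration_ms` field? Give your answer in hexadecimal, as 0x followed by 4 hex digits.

`duration_ms` follows `seq` (4 bytes), so it starts at byte offset 4 and occupies 2 bytes.
Bytes at offsets 4..5: 53 19.
Little-endian: lowest address holds the least-significant byte.
Reassemble most-significant byte first: 19 53 → 0x1953.

0x1953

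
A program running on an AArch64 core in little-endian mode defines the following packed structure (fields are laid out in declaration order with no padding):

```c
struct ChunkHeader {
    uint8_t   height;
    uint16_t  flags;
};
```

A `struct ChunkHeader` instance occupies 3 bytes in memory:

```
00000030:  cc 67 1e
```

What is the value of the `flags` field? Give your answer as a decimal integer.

7783

`flags` follows `height` (1 byte), so it starts at byte offset 1 and occupies 2 bytes.
Bytes at offsets 1..2: 67 1E.
Little-endian: lowest address holds the least-significant byte.
Reassemble most-significant byte first: 1E 67 → 0x1E67.
0x1E67 = 7783.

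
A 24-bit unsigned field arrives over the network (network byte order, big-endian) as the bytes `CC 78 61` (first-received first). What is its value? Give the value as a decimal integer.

13400161

Big-endian: lowest address holds the most-significant byte.
The bytes are already most-significant first: 0xCC7861.
0xCC7861 = 13400161.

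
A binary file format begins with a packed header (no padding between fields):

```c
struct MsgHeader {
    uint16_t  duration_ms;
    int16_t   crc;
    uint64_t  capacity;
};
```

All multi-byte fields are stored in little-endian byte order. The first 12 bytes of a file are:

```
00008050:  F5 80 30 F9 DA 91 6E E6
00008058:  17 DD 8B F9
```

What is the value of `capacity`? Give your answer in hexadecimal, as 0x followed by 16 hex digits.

0xF98BDD17E66E91DA

`capacity` follows `duration_ms` (2 B), `crc` (2 B), so it starts at offset 2 + 2 = 4 and occupies 8 bytes.
Bytes at offsets 4..11: DA 91 6E E6 17 DD 8B F9.
Little-endian stores the least-significant byte at the lowest address.
Reassemble most-significant byte first: F9 8B DD 17 E6 6E 91 DA → 0xF98BDD17E66E91DA.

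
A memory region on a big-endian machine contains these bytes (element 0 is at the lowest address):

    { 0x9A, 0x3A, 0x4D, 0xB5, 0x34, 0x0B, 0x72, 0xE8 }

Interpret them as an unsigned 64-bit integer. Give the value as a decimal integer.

11113280471147705064

In big-endian order the high byte comes first in memory.
The bytes are already most-significant first: 0x9A3A4DB5340B72E8.
0x9A3A4DB5340B72E8 = 11113280471147705064.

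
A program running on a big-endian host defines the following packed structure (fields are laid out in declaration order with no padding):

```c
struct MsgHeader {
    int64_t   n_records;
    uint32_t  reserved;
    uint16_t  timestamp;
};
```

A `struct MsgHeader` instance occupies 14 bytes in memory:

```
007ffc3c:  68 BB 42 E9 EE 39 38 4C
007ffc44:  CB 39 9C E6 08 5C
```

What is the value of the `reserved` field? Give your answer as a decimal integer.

3409550566

`reserved` follows `n_records` (8 bytes), so it starts at byte offset 8 and occupies 4 bytes.
Bytes at offsets 8..11: CB 39 9C E6.
Big-endian: lowest address holds the most-significant byte.
The bytes are already most-significant first: 0xCB399CE6.
0xCB399CE6 = 3409550566.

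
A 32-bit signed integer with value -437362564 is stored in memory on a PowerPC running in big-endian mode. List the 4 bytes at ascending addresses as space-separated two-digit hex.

E5 EE 60 7C

Two's complement of -437362564 in 32 bits: 437362564 = 0x1A119F84; invert → 0xE5EE607B; add 1 → 0xE5EE607C.
Split into bytes (most-significant first): E5 EE 60 7C.
In big-endian order the high byte comes first in memory.
So the memory order matches the most-significant-first order: E5 EE 60 7C.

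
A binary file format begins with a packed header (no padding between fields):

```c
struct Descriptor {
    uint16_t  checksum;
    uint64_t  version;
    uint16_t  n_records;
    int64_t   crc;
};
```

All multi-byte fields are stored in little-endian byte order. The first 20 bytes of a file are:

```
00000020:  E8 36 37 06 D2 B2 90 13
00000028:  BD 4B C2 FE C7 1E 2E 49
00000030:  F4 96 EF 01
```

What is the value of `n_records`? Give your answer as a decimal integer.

65218

`n_records` follows `checksum` (2 B), `version` (8 B), so it starts at offset 2 + 8 = 10 and occupies 2 bytes.
Bytes at offsets 10..11: C2 FE.
In little-endian order the low byte comes first in memory.
Reassemble most-significant byte first: FE C2 → 0xFEC2.
0xFEC2 = 65218.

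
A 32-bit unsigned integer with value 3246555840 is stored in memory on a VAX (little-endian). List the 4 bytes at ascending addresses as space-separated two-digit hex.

3246555840 in hexadecimal, padded to 32 bits, is 0xC18282C0.
Split into bytes (most-significant first): C1 82 82 C0.
Little-endian stores the least-significant byte at the lowest address.
So at ascending addresses the bytes are C0 82 82 C1.

C0 82 82 C1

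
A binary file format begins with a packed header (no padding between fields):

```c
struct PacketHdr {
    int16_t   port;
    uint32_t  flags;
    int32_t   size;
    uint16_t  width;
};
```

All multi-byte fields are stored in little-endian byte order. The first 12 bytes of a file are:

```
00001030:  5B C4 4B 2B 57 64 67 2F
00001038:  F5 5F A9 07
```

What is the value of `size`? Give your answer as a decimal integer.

`size` follows `port` (2 B), `flags` (4 B), so it starts at offset 2 + 4 = 6 and occupies 4 bytes.
Bytes at offsets 6..9: 67 2F F5 5F.
In little-endian order the low byte comes first in memory.
Reassemble most-significant byte first: 5F F5 2F 67 → 0x5FF52F67.
0x5FF52F67 = 1609903975.

1609903975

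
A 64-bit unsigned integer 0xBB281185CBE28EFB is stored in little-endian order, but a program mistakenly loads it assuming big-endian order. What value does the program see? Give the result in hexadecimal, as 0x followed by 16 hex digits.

Stored little-endian, the bytes at ascending addresses are FB 8E E2 CB 85 11 28 BB.
Read back as big-endian, the last byte is least significant, giving 0xFB8EE2CB851128BB.

0xFB8EE2CB851128BB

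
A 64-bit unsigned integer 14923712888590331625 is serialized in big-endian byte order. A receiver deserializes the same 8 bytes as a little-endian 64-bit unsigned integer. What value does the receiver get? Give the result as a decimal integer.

14923712888590331625 in 64-bit hexadecimal is 0xCF1BADCD8E586EE9.
Stored big-endian, the bytes at ascending addresses are CF 1B AD CD 8E 58 6E E9.
Read back as little-endian, the first byte is least significant, giving 0xE96E588ECDAD1BCF.
0xE96E588ECDAD1BCF = 16820479028634655695.

16820479028634655695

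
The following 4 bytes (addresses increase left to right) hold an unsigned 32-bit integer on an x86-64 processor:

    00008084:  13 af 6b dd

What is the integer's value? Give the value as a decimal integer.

3714821907

Little-endian stores the least-significant byte at the lowest address.
Reassemble most-significant byte first: DD 6B AF 13 → 0xDD6BAF13.
0xDD6BAF13 = 3714821907.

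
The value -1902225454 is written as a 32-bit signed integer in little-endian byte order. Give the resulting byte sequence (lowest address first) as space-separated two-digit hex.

D2 57 9E 8E

Two's complement of -1902225454 in 32 bits: 1902225454 = 0x7161A82E; invert → 0x8E9E57D1; add 1 → 0x8E9E57D2.
Split into bytes (most-significant first): 8E 9E 57 D2.
In little-endian order the low byte comes first in memory.
So at ascending addresses the bytes are D2 57 9E 8E.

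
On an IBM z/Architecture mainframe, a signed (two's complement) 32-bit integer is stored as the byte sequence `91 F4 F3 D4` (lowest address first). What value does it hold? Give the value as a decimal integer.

-1846217772

Big-endian stores the most-significant byte at the lowest address.
The bytes are already most-significant first: 0x91F4F3D4.
Top bit is set, so as a signed 32-bit value this is 0x91F4F3D4 − 2^32 = -1846217772.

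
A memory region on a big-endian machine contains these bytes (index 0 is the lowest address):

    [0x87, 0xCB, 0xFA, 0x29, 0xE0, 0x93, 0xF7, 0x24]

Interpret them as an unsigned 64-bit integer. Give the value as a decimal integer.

Big-endian: lowest address holds the most-significant byte.
The bytes are already most-significant first: 0x87CBFA29E093F724.
0x87CBFA29E093F724 = 9785189673160931108.

9785189673160931108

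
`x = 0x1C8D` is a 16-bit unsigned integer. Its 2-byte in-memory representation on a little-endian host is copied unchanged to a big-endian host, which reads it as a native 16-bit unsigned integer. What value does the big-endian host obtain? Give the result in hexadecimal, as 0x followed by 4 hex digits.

Stored little-endian, the bytes at ascending addresses are 8D 1C.
Read back as big-endian, the last byte is least significant, giving 0x8D1C.

0x8D1C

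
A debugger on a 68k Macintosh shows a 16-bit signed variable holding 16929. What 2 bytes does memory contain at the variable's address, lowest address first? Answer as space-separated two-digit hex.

42 21

16929 in hexadecimal, padded to 16 bits, is 0x4221.
Split into bytes (most-significant first): 42 21.
Big-endian: lowest address holds the most-significant byte.
So the memory order matches the most-significant-first order: 42 21.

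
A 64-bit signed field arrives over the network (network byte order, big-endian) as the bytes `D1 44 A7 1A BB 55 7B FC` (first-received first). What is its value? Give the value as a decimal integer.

Big-endian stores the most-significant byte at the lowest address.
The bytes are already most-significant first: 0xD144A71ABB557BFC.
Top bit is set, so as a signed 64-bit value this is 0xD144A71ABB557BFC − 2^64 = -3367382888112358404.

-3367382888112358404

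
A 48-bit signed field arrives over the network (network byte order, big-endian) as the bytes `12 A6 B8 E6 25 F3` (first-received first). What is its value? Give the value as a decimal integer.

Big-endian: lowest address holds the most-significant byte.
The bytes are already most-significant first: 0x12A6B8E625F3.
0x12A6B8E625F3 = 20507275961843.

20507275961843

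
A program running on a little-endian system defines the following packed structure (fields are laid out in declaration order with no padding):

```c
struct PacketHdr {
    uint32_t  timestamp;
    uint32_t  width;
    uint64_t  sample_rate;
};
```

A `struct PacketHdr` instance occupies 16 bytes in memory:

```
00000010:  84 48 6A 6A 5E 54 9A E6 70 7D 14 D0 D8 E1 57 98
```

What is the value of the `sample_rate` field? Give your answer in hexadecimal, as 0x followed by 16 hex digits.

`sample_rate` follows `timestamp` (4 B), `width` (4 B), so it starts at offset 4 + 4 = 8 and occupies 8 bytes.
Bytes at offsets 8..15: 70 7D 14 D0 D8 E1 57 98.
In little-endian order the low byte comes first in memory.
Reassemble most-significant byte first: 98 57 E1 D8 D0 14 7D 70 → 0x9857E1D8D0147D70.

0x9857E1D8D0147D70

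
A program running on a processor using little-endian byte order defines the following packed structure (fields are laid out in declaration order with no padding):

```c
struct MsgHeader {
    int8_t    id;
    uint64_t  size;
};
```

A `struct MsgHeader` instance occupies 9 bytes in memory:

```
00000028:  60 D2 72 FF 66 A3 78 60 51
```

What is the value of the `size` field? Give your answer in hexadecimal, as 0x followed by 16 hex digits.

`size` follows `id` (1 byte), so it starts at byte offset 1 and occupies 8 bytes.
Bytes at offsets 1..8: D2 72 FF 66 A3 78 60 51.
Little-endian stores the least-significant byte at the lowest address.
Reassemble most-significant byte first: 51 60 78 A3 66 FF 72 D2 → 0x516078A366FF72D2.

0x516078A366FF72D2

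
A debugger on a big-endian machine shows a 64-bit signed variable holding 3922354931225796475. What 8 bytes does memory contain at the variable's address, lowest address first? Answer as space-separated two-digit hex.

36 6F 01 07 46 B7 1F 7B

3922354931225796475 in hexadecimal, padded to 64 bits, is 0x366F010746B71F7B.
Split into bytes (most-significant first): 36 6F 01 07 46 B7 1F 7B.
In big-endian order the high byte comes first in memory.
So the memory order matches the most-significant-first order: 36 6F 01 07 46 B7 1F 7B.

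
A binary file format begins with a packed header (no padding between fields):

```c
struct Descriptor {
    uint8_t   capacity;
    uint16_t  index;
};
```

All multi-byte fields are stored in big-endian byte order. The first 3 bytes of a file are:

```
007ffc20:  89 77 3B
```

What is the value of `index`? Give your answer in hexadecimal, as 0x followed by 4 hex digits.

`index` follows `capacity` (1 byte), so it starts at byte offset 1 and occupies 2 bytes.
Bytes at offsets 1..2: 77 3B.
In big-endian order the high byte comes first in memory.
The bytes are already most-significant first: 0x773B.

0x773B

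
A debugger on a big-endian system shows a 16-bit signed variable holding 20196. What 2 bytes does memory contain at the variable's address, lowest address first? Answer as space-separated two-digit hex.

20196 in hexadecimal, padded to 16 bits, is 0x4EE4.
Split into bytes (most-significant first): 4E E4.
Big-endian stores the most-significant byte at the lowest address.
So the memory order matches the most-significant-first order: 4E E4.

4E E4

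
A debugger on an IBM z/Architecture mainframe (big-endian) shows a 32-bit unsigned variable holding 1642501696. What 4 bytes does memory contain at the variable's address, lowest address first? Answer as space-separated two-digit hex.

61 E6 96 40

1642501696 in hexadecimal, padded to 32 bits, is 0x61E69640.
Split into bytes (most-significant first): 61 E6 96 40.
Big-endian stores the most-significant byte at the lowest address.
So the memory order matches the most-significant-first order: 61 E6 96 40.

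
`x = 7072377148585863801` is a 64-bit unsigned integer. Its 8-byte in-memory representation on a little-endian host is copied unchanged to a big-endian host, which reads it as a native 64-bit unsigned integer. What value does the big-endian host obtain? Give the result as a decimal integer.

8784847954052720226

7072377148585863801 in 64-bit hexadecimal is 0x6226218BAB0CEA79.
Stored little-endian, the bytes at ascending addresses are 79 EA 0C AB 8B 21 26 62.
Read back as big-endian, the last byte is least significant, giving 0x79EA0CAB8B212662.
0x79EA0CAB8B212662 = 8784847954052720226.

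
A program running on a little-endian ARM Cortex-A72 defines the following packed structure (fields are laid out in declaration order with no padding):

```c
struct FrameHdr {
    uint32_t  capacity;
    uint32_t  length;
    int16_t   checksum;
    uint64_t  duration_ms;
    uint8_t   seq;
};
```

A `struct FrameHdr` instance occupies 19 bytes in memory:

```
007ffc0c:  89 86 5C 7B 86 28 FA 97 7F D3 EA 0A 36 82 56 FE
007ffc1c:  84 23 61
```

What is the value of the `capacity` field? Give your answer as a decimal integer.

2069661321

`capacity` is the first field, at byte offset 0, occupying 4 bytes.
Bytes at offsets 0..3: 89 86 5C 7B.
In little-endian order the low byte comes first in memory.
Reassemble most-significant byte first: 7B 5C 86 89 → 0x7B5C8689.
0x7B5C8689 = 2069661321.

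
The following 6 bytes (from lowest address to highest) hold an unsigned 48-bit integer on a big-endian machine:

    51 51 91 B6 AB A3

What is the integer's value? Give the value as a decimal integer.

Big-endian stores the most-significant byte at the lowest address.
The bytes are already most-significant first: 0x515191B6ABA3.
0x515191B6ABA3 = 89410778868643.

89410778868643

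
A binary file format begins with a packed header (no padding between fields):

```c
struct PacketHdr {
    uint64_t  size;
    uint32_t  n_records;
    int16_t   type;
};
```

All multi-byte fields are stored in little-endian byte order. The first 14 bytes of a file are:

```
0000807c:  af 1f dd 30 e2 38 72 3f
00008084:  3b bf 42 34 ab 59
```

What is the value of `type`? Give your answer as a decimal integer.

22955

`type` follows `size` (8 B), `n_records` (4 B), so it starts at offset 8 + 4 = 12 and occupies 2 bytes.
Bytes at offsets 12..13: AB 59.
In little-endian order the low byte comes first in memory.
Reassemble most-significant byte first: 59 AB → 0x59AB.
0x59AB = 22955.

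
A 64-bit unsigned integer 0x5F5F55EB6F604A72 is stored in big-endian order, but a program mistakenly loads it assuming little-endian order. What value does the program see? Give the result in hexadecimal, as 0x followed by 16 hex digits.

Stored big-endian, the bytes at ascending addresses are 5F 5F 55 EB 6F 60 4A 72.
Read back as little-endian, the first byte is least significant, giving 0x724A606FEB555F5F.

0x724A606FEB555F5F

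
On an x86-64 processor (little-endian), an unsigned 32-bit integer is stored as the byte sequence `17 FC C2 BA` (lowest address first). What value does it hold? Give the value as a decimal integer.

3133340695

Little-endian stores the least-significant byte at the lowest address.
Reassemble most-significant byte first: BA C2 FC 17 → 0xBAC2FC17.
0xBAC2FC17 = 3133340695.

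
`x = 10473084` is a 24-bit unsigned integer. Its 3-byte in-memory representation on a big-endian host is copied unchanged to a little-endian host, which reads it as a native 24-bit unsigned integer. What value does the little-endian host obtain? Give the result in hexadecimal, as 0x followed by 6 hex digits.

0x7CCE9F

10473084 in 24-bit hexadecimal is 0x9FCE7C.
Stored big-endian, the bytes at ascending addresses are 9F CE 7C.
Read back as little-endian, the first byte is least significant, giving 0x7CCE9F.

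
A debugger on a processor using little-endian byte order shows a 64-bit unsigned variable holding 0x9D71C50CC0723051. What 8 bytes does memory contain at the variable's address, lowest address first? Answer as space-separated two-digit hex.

51 30 72 C0 0C C5 71 9D

Split into bytes (most-significant first): 9D 71 C5 0C C0 72 30 51.
In little-endian order the low byte comes first in memory.
So at ascending addresses the bytes are 51 30 72 C0 0C C5 71 9D.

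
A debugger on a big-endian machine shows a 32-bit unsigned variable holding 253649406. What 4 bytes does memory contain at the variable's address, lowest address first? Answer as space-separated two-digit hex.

0F 1E 61 FE

253649406 in hexadecimal, padded to 32 bits, is 0x0F1E61FE.
Split into bytes (most-significant first): 0F 1E 61 FE.
Big-endian stores the most-significant byte at the lowest address.
So the memory order matches the most-significant-first order: 0F 1E 61 FE.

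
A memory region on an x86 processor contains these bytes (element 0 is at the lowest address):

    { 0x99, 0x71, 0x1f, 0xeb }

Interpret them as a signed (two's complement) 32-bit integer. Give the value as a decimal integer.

Little-endian: lowest address holds the least-significant byte.
Reassemble most-significant byte first: EB 1F 71 99 → 0xEB1F7199.
Top bit is set, so as a signed 32-bit value this is 0xEB1F7199 − 2^32 = -350260839.

-350260839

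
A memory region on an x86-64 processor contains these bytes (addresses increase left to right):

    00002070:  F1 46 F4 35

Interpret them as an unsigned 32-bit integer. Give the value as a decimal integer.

905201393

In little-endian order the low byte comes first in memory.
Reassemble most-significant byte first: 35 F4 46 F1 → 0x35F446F1.
0x35F446F1 = 905201393.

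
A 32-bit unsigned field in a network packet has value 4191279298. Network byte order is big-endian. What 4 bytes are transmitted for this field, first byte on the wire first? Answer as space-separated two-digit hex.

4191279298 in hexadecimal, padded to 32 bits, is 0xF9D1D8C2.
Split into bytes (most-significant first): F9 D1 D8 C2.
Big-endian stores the most-significant byte at the lowest address.
So the memory order matches the most-significant-first order: F9 D1 D8 C2.

F9 D1 D8 C2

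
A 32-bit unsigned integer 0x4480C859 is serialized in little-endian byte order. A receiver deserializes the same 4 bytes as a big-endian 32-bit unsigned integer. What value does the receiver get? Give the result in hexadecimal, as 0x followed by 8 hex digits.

Stored little-endian, the bytes at ascending addresses are 59 C8 80 44.
Read back as big-endian, the last byte is least significant, giving 0x59C88044.

0x59C88044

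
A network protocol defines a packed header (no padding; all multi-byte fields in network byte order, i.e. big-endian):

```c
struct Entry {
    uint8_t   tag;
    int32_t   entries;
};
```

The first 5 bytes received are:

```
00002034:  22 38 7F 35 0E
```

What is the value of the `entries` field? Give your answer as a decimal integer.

947860750

`entries` follows `tag` (1 byte), so it starts at byte offset 1 and occupies 4 bytes.
Bytes at offsets 1..4: 38 7F 35 0E.
Big-endian: lowest address holds the most-significant byte.
The bytes are already most-significant first: 0x387F350E.
0x387F350E = 947860750.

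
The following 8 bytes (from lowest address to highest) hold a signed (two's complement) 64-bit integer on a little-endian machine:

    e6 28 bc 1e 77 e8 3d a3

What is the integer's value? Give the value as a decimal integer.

-6683930673633548058

Little-endian stores the least-significant byte at the lowest address.
Reassemble most-significant byte first: A3 3D E8 77 1E BC 28 E6 → 0xA33DE8771EBC28E6.
Top bit is set, so as a signed 64-bit value this is 0xA33DE8771EBC28E6 − 2^64 = -6683930673633548058.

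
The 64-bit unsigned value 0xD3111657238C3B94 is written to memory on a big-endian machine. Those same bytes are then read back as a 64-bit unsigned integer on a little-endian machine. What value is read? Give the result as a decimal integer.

Stored big-endian, the bytes at ascending addresses are D3 11 16 57 23 8C 3B 94.
Read back as little-endian, the first byte is least significant, giving 0x943B8C23571611D3.
0x943B8C23571611D3 = 10681285024652071379.

10681285024652071379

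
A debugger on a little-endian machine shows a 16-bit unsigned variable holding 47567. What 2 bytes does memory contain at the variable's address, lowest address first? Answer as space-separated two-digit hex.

CF B9

47567 in hexadecimal, padded to 16 bits, is 0xB9CF.
Split into bytes (most-significant first): B9 CF.
Little-endian stores the least-significant byte at the lowest address.
So at ascending addresses the bytes are CF B9.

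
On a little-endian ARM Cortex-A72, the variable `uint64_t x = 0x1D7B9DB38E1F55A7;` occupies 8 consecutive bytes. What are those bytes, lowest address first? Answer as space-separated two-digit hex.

A7 55 1F 8E B3 9D 7B 1D

Split into bytes (most-significant first): 1D 7B 9D B3 8E 1F 55 A7.
In little-endian order the low byte comes first in memory.
So at ascending addresses the bytes are A7 55 1F 8E B3 9D 7B 1D.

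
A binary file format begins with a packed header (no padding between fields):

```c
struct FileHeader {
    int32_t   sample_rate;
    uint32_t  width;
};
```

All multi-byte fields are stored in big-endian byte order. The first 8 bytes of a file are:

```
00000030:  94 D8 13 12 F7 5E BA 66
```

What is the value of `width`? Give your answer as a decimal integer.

4150180454

`width` follows `sample_rate` (4 bytes), so it starts at byte offset 4 and occupies 4 bytes.
Bytes at offsets 4..7: F7 5E BA 66.
In big-endian order the high byte comes first in memory.
The bytes are already most-significant first: 0xF75EBA66.
0xF75EBA66 = 4150180454.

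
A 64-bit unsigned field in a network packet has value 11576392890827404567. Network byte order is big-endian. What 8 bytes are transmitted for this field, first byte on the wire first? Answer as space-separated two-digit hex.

11576392890827404567 in hexadecimal, padded to 64 bits, is 0xA0A79BFFF61FF517.
Split into bytes (most-significant first): A0 A7 9B FF F6 1F F5 17.
Big-endian: lowest address holds the most-significant byte.
So the memory order matches the most-significant-first order: A0 A7 9B FF F6 1F F5 17.

A0 A7 9B FF F6 1F F5 17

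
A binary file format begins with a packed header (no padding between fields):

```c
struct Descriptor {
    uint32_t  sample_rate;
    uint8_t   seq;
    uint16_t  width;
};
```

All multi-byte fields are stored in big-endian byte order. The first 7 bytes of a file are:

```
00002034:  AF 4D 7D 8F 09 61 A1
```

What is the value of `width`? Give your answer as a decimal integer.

24993

`width` follows `sample_rate` (4 B), `seq` (1 B), so it starts at offset 4 + 1 = 5 and occupies 2 bytes.
Bytes at offsets 5..6: 61 A1.
Big-endian: lowest address holds the most-significant byte.
The bytes are already most-significant first: 0x61A1.
0x61A1 = 24993.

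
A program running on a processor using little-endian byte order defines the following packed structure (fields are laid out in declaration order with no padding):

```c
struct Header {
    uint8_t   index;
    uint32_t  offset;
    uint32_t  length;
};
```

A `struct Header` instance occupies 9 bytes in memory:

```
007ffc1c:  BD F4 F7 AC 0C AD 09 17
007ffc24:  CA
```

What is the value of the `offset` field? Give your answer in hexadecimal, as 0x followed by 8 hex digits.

0x0CACF7F4

`offset` follows `index` (1 byte), so it starts at byte offset 1 and occupies 4 bytes.
Bytes at offsets 1..4: F4 F7 AC 0C.
In little-endian order the low byte comes first in memory.
Reassemble most-significant byte first: 0C AC F7 F4 → 0x0CACF7F4.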